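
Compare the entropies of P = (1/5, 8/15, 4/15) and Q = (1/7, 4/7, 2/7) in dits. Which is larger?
P

Computing entropies in dits:
H(P) = 0.4385
H(Q) = 0.4151

Distribution P has higher entropy.

Intuition: The distribution closer to uniform (more spread out) has higher entropy.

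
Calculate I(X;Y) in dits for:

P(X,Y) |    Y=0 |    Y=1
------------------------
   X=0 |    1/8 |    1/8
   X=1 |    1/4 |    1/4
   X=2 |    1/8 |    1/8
0.0000 dits

Mutual information: I(X;Y) = H(X) + H(Y) - H(X,Y)

Marginals:
P(X) = (1/4, 1/2, 1/4), H(X) = 0.4515 dits
P(Y) = (1/2, 1/2), H(Y) = 0.3010 dits

Joint entropy: H(X,Y) = 0.7526 dits

I(X;Y) = 0.4515 + 0.3010 - 0.7526 = 0.0000 dits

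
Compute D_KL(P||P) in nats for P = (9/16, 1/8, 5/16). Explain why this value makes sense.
0.0000 nats

KL divergence satisfies the Gibbs inequality: D_KL(P||Q) ≥ 0 for all distributions P, Q.

D_KL(P||Q) = Σ p(x) log(p(x)/q(x))
Each term is p(x) × log_e(p(x)/p(x)) = p(x) × log_e(1) = 0, so the sum is 0.
D_KL(P||Q) = 0.0000 nats

When P = Q, the KL divergence is exactly 0, as there is no 'divergence' between identical distributions.

This non-negativity is a fundamental property: relative entropy cannot be negative because it measures how different Q is from P.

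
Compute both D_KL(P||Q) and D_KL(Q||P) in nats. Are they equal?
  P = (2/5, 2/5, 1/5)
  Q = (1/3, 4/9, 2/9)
D_KL(P||Q) = 0.0097, D_KL(Q||P) = 0.0095

KL divergence is not symmetric: D_KL(P||Q) ≠ D_KL(Q||P) in general.

D_KL(P||Q) = 0.0097 nats
D_KL(Q||P) = 0.0095 nats

No, they are not equal!

This asymmetry is why KL divergence is not a true distance metric.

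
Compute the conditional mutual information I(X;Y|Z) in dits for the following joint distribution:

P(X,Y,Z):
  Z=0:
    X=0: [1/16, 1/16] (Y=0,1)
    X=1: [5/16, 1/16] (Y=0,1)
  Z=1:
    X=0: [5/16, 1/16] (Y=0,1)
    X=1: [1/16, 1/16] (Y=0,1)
0.0222 dits

Conditional mutual information: I(X;Y|Z) = H(X|Z) + H(Y|Z) - H(X,Y|Z)

H(Z) = 0.3010
H(X,Z) = 0.5452 → H(X|Z) = 0.2442
H(Y,Z) = 0.5452 → H(Y|Z) = 0.2442
H(X,Y,Z) = 0.7673 → H(X,Y|Z) = 0.4662

I(X;Y|Z) = 0.2442 + 0.2442 - 0.4662 = 0.0222 dits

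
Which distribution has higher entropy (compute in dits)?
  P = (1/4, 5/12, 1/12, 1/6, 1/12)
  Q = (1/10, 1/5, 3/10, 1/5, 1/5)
Q

Computing entropies in dits:
H(P) = 0.6185
H(Q) = 0.6762

Distribution Q has higher entropy.

Intuition: The distribution closer to uniform (more spread out) has higher entropy.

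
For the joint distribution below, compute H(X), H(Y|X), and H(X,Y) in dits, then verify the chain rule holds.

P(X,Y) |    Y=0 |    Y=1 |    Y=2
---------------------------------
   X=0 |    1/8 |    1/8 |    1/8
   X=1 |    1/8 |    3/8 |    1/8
H(X,Y) = 0.7242, H(X) = 0.2873, H(Y|X) = 0.4369 (all in dits)

Chain rule: H(X,Y) = H(X) + H(Y|X)

Left side — joint entropy directly:
H(X,Y) = -Σ p(x,y) log p(x,y) = 0.7242 dits

Right side — compute H(Y|X) from the conditional distributions:
P(X) = (3/8, 5/8), so H(X) = 0.2873 dits
H(Y|X) = Σ_x P(X=x) · H(Y|X=x):
  P(Y|X=0) = (1/3, 1/3, 1/3), H(Y|X=0) = 0.4771, weight P(X=0) = 3/8
  P(Y|X=1) = (1/5, 3/5, 1/5), H(Y|X=1) = 0.4127, weight P(X=1) = 5/8
H(Y|X) = 0.4369 dits

H(X) + H(Y|X) = 0.2873 + 0.4369 = 0.7242 dits

Both sides equal 0.7242 dits. ✓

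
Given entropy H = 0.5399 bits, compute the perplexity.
1.4539

Perplexity is 2^H (or exp(H) for natural log).

H = 0.5399 bits
Perplexity = 2^0.5399 = 1.4539

Interpretation: The model's uncertainty is equivalent to choosing uniformly among 1.5 options.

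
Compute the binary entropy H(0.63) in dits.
0.2862 dits

The binary entropy function is:
H(p) = -p log(p) - (1-p) log(1-p)

H(0.63) = -0.63 × log_10(0.63) - 0.37 × log_10(0.37)
H(0.63) = 0.2862 dits

Note: Binary entropy is maximized at p=0.5 (H=1 bit) and minimized at p=0 or p=1 (H=0).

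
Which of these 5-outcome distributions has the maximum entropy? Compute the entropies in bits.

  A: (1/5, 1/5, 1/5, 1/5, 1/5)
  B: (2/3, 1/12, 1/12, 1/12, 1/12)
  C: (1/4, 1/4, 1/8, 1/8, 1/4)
A

For a discrete distribution over n outcomes, entropy is maximized by the uniform distribution.

Computing entropies:
H(A) = 2.3219 bits
H(B) = 1.5850 bits
H(C) = 2.2500 bits

The uniform distribution (where all probabilities equal 1/5) achieves the maximum entropy of log_2(5) = 2.3219 bits.

Distribution A has the highest entropy.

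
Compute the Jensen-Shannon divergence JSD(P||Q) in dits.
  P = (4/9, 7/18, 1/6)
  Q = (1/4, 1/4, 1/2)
0.0282 dits

Jensen-Shannon divergence is:
JSD(P||Q) = 0.5 × D_KL(P||M) + 0.5 × D_KL(Q||M)
where M = 0.5 × (P + Q) is the mixture distribution.

M = 0.5 × (4/9, 7/18, 1/6) + 0.5 × (1/4, 1/4, 1/2) = (0.347222, 0.319444, 1/3)

D_KL(P||M) = 0.0307 dits
D_KL(Q||M) = 0.0258 dits

JSD(P||Q) = 0.5 × 0.0307 + 0.5 × 0.0258 = 0.0282 dits

Unlike KL divergence, JSD is symmetric and bounded: 0 ≤ JSD ≤ log(2).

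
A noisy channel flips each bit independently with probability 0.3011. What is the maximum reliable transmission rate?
0.1174 bits

For a binary symmetric channel (BSC) with error probability p:
Capacity C = 1 - H(p) bits per symbol

where H(p) = -p log₂(p) - (1-p) log₂(1-p) is the binary entropy function.

H(0.3011) = 0.8826 bits
C = 1 - 0.8826 = 0.1174 bits per symbol

This means we can reliably transmit up to 0.1174 bits of information per channel use.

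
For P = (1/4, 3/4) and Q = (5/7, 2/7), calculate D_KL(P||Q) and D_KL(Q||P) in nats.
D_KL(P||Q) = 0.4614, D_KL(Q||P) = 0.4741

KL divergence is not symmetric: D_KL(P||Q) ≠ D_KL(Q||P) in general.

D_KL(P||Q) = 0.4614 nats
D_KL(Q||P) = 0.4741 nats

No, they are not equal!

This asymmetry is why KL divergence is not a true distance metric.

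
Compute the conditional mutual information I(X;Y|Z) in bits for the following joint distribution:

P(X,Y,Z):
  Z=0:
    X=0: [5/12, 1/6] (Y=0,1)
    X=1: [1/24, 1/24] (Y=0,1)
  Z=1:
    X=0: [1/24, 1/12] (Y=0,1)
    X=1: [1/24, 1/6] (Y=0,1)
0.0158 bits

Conditional mutual information: I(X;Y|Z) = H(X|Z) + H(Y|Z) - H(X,Y|Z)

H(Z) = 0.9183
H(X,Z) = 1.5988 → H(X|Z) = 0.6805
H(Y,Z) = 1.7861 → H(Y|Z) = 0.8678
H(X,Y,Z) = 2.4508 → H(X,Y|Z) = 1.5325

I(X;Y|Z) = 0.6805 + 0.8678 - 1.5325 = 0.0158 bits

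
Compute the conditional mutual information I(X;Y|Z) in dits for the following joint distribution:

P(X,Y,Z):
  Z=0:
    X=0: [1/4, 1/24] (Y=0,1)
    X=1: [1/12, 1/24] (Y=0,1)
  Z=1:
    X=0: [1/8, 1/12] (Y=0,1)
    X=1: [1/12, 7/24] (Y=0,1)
0.0220 dits

Conditional mutual information: I(X;Y|Z) = H(X|Z) + H(Y|Z) - H(X,Y|Z)

H(Z) = 0.2950
H(X,Z) = 0.5706 → H(X|Z) = 0.2757
H(Y,Z) = 0.5506 → H(Y|Z) = 0.2557
H(X,Y,Z) = 0.8043 → H(X,Y|Z) = 0.5093

I(X;Y|Z) = 0.2757 + 0.2557 - 0.5093 = 0.0220 dits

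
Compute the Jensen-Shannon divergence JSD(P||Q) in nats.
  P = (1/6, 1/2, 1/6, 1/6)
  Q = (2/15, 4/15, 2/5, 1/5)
0.0445 nats

Jensen-Shannon divergence is:
JSD(P||Q) = 0.5 × D_KL(P||M) + 0.5 × D_KL(Q||M)
where M = 0.5 × (P + Q) is the mixture distribution.

M = 0.5 × (1/6, 1/2, 1/6, 1/6) + 0.5 × (2/15, 4/15, 2/5, 1/5) = (3/20, 0.383333, 0.283333, 0.183333)

D_KL(P||M) = 0.0461 nats
D_KL(Q||M) = 0.0429 nats

JSD(P||Q) = 0.5 × 0.0461 + 0.5 × 0.0429 = 0.0445 nats

Unlike KL divergence, JSD is symmetric and bounded: 0 ≤ JSD ≤ log(2).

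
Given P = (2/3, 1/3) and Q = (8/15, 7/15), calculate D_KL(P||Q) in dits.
0.0159 dits

KL divergence: D_KL(P||Q) = Σ p(x) log(p(x)/q(x))

Computing term by term:
  x=0: 2/3 × log_10[(2/3)/(8/15)] = 2/3 × 0.0969 = 0.0646
  x=1: 1/3 × log_10[(1/3)/(7/15)] = 1/3 × -0.1461 = -0.0487

D_KL(P||Q) = 0.0159 dits

Note: KL divergence is always non-negative and equals 0 iff P = Q.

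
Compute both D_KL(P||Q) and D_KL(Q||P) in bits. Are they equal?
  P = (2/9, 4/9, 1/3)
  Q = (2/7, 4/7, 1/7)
D_KL(P||Q) = 0.1658, D_KL(Q||P) = 0.1361

KL divergence is not symmetric: D_KL(P||Q) ≠ D_KL(Q||P) in general.

D_KL(P||Q) = 0.1658 bits
D_KL(Q||P) = 0.1361 bits

No, they are not equal!

This asymmetry is why KL divergence is not a true distance metric.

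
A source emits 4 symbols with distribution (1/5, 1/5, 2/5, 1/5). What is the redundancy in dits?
0.0235 dits

Redundancy measures how far a source is from maximum entropy:
R = H_max - H(X)

Maximum entropy for 4 symbols: H_max = log_10(4) = 0.6021 dits
Actual entropy: H(X) = 0.5786 dits
Redundancy: R = 0.6021 - 0.5786 = 0.0235 dits

This redundancy represents potential for compression: the source could be compressed by 0.0235 dits per symbol.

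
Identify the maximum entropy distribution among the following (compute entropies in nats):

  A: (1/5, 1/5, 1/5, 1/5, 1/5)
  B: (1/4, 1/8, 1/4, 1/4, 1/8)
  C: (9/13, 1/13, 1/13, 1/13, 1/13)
A

For a discrete distribution over n outcomes, entropy is maximized by the uniform distribution.

Computing entropies:
H(A) = 1.6094 nats
H(B) = 1.5596 nats
H(C) = 1.0438 nats

The uniform distribution (where all probabilities equal 1/5) achieves the maximum entropy of log_e(5) = 1.6094 nats.

Distribution A has the highest entropy.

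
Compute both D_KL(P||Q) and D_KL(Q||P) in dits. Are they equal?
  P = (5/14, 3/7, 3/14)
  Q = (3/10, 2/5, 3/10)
D_KL(P||Q) = 0.0086, D_KL(Q||P) = 0.0091

KL divergence is not symmetric: D_KL(P||Q) ≠ D_KL(Q||P) in general.

D_KL(P||Q) = 0.0086 dits
D_KL(Q||P) = 0.0091 dits

No, they are not equal!

This asymmetry is why KL divergence is not a true distance metric.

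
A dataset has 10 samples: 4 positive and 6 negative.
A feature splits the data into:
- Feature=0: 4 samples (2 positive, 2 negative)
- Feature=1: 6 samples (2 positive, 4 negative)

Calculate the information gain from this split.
0.0200 bits

Information Gain = H(Y) - H(Y|Feature)

Before split:
P(positive) = 4/10 = 0.4000
H(Y) = 0.9710 bits

After split:
Feature=0: H = 1.0000 bits (weight = 4/10)
Feature=1: H = 0.9183 bits (weight = 6/10)
H(Y|Feature) = (4/10)×1.0000 + (6/10)×0.9183 = 0.9510 bits

Information Gain = 0.9710 - 0.9510 = 0.0200 bits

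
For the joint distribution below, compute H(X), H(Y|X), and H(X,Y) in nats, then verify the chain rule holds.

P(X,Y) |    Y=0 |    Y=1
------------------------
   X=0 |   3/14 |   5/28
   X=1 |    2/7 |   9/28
H(X,Y) = 1.3605, H(X) = 0.6700, H(Y|X) = 0.6905 (all in nats)

Chain rule: H(X,Y) = H(X) + H(Y|X)

Left side — joint entropy directly:
H(X,Y) = -Σ p(x,y) log p(x,y) = 1.3605 nats

Right side — compute H(Y|X) from the conditional distributions:
P(X) = (11/28, 17/28), so H(X) = 0.6700 nats
H(Y|X) = Σ_x P(X=x) · H(Y|X=x):
  P(Y|X=0) = (6/11, 5/11), H(Y|X=0) = 0.6890, weight P(X=0) = 11/28
  P(Y|X=1) = (8/17, 9/17), H(Y|X=1) = 0.6914, weight P(X=1) = 17/28
H(Y|X) = 0.6905 nats

H(X) + H(Y|X) = 0.6700 + 0.6905 = 1.3605 nats

Both sides equal 1.3605 nats. ✓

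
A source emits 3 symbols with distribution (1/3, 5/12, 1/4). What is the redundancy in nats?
0.0211 nats

Redundancy measures how far a source is from maximum entropy:
R = H_max - H(X)

Maximum entropy for 3 symbols: H_max = log_e(3) = 1.0986 nats
Actual entropy: H(X) = 1.0776 nats
Redundancy: R = 1.0986 - 1.0776 = 0.0211 nats

This redundancy represents potential for compression: the source could be compressed by 0.0211 nats per symbol.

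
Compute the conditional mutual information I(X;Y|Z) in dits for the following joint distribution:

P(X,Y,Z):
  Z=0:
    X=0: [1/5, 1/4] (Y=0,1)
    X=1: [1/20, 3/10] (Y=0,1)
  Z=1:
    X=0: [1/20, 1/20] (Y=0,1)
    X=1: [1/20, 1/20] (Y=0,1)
0.0192 dits

Conditional mutual information: I(X;Y|Z) = H(X|Z) + H(Y|Z) - H(X,Y|Z)

H(Z) = 0.2173
H(X,Z) = 0.5156 → H(X|Z) = 0.2983
H(Y,Z) = 0.4933 → H(Y|Z) = 0.2760
H(X,Y,Z) = 0.7724 → H(X,Y|Z) = 0.5551

I(X;Y|Z) = 0.2983 + 0.2760 - 0.5551 = 0.0192 dits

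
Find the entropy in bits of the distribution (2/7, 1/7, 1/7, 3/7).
1.8424 bits

Shannon entropy is H(X) = -Σ p(x) log p(x).

For P = (2/7, 1/7, 1/7, 3/7):
H = -2/7 × log_2(2/7) -1/7 × log_2(1/7) -1/7 × log_2(1/7) -3/7 × log_2(3/7)
H = 1.8424 bits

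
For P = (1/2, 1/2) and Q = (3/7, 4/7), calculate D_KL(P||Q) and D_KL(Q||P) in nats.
D_KL(P||Q) = 0.0103, D_KL(Q||P) = 0.0102

KL divergence is not symmetric: D_KL(P||Q) ≠ D_KL(Q||P) in general.

D_KL(P||Q) = 0.0103 nats
D_KL(Q||P) = 0.0102 nats

No, they are not equal!

This asymmetry is why KL divergence is not a true distance metric.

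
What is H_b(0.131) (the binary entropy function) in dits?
0.1686 dits

The binary entropy function is:
H(p) = -p log(p) - (1-p) log(1-p)

H(0.131) = -0.131 × log_10(0.131) - 0.869 × log_10(0.869)
H(0.131) = 0.1686 dits

Note: Binary entropy is maximized at p=0.5 (H=1 bit) and minimized at p=0 or p=1 (H=0).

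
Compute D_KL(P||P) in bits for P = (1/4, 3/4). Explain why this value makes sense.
0.0000 bits

KL divergence satisfies the Gibbs inequality: D_KL(P||Q) ≥ 0 for all distributions P, Q.

D_KL(P||Q) = Σ p(x) log(p(x)/q(x))
Each term is p(x) × log_2(p(x)/p(x)) = p(x) × log_2(1) = 0, so the sum is 0.
D_KL(P||Q) = 0.0000 bits

When P = Q, the KL divergence is exactly 0, as there is no 'divergence' between identical distributions.

This non-negativity is a fundamental property: relative entropy cannot be negative because it measures how different Q is from P.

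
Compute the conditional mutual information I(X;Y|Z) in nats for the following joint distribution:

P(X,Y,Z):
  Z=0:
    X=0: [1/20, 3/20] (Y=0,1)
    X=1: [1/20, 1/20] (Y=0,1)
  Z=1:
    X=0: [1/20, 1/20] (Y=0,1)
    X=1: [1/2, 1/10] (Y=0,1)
0.0332 nats

Conditional mutual information: I(X;Y|Z) = H(X|Z) + H(Y|Z) - H(X,Y|Z)

H(Z) = 0.6109
H(X,Z) = 1.0889 → H(X|Z) = 0.4780
H(Y,Z) = 1.1655 → H(Y|Z) = 0.5547
H(X,Y,Z) = 1.6103 → H(X,Y|Z) = 0.9995

I(X;Y|Z) = 0.4780 + 0.5547 - 0.9995 = 0.0332 nats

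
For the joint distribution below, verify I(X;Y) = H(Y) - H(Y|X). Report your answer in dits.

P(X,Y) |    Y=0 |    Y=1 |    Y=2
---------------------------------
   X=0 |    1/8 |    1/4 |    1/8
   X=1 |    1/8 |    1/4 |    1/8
I(X;Y) = 0.0000 dits

Mutual information has multiple equivalent forms:
- I(X;Y) = H(X) - H(X|Y)
- I(X;Y) = H(Y) - H(Y|X)
- I(X;Y) = H(X) + H(Y) - H(X,Y)

Computing all quantities:
H(X) = 0.3010, H(Y) = 0.4515, H(X,Y) = 0.7526
H(X|Y) = 0.3010, H(Y|X) = 0.4515

Verification:
H(X) - H(X|Y) = 0.3010 - 0.3010 = 0.0000
H(Y) - H(Y|X) = 0.4515 - 0.4515 = 0.0000
H(X) + H(Y) - H(X,Y) = 0.3010 + 0.4515 - 0.7526 = 0.0000

All forms give I(X;Y) = 0.0000 dits. ✓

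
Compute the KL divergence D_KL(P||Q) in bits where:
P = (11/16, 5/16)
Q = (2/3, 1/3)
0.0014 bits

KL divergence: D_KL(P||Q) = Σ p(x) log(p(x)/q(x))

Computing term by term:
  x=0: 11/16 × log_2[(11/16)/(2/3)] = 11/16 × 0.0444 = 0.0305
  x=1: 5/16 × log_2[(5/16)/(1/3)] = 5/16 × -0.0931 = -0.0291

D_KL(P||Q) = 0.0014 bits

Note: KL divergence is always non-negative and equals 0 iff P = Q.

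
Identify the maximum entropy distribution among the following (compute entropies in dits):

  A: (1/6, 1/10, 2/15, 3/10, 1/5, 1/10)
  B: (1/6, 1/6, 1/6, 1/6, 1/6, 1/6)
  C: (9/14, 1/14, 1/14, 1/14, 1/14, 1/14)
B

For a discrete distribution over n outcomes, entropy is maximized by the uniform distribution.

Computing entropies:
H(A) = 0.7430 dits
H(B) = 0.7782 dits
H(C) = 0.5327 dits

The uniform distribution (where all probabilities equal 1/6) achieves the maximum entropy of log_10(6) = 0.7782 dits.

Distribution B has the highest entropy.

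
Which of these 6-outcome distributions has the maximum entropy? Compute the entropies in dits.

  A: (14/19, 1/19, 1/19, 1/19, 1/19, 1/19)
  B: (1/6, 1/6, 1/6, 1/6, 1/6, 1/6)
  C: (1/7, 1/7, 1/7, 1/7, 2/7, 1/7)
B

For a discrete distribution over n outcomes, entropy is maximized by the uniform distribution.

Computing entropies:
H(A) = 0.4342 dits
H(B) = 0.7782 dits
H(C) = 0.7591 dits

The uniform distribution (where all probabilities equal 1/6) achieves the maximum entropy of log_10(6) = 0.7782 dits.

Distribution B has the highest entropy.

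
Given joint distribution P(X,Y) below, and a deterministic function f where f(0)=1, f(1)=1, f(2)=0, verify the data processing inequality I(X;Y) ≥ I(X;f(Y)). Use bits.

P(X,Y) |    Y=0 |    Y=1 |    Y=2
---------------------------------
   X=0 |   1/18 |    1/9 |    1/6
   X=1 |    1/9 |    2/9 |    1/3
I(X;Y) = 0.0000, I(X;f(Y)) = 0.0000, inequality holds: 0.0000 ≥ 0.0000

Data Processing Inequality: For any Markov chain X → Y → Z, we have I(X;Y) ≥ I(X;Z).

Here Z = f(Y) is a deterministic function of Y, forming X → Y → Z.

Original I(X;Y) = 0.0000 bits

After applying f:
P(X,Z) where Z=f(Y):
- P(X,Z=0) = P(X,Y=2)
- P(X,Z=1) = P(X,Y=0) + P(X,Y=1)

I(X;Z) = I(X;f(Y)) = 0.0000 bits

Verification: 0.0000 ≥ 0.0000 ✓

Information cannot be created by processing; the function f can only lose information about X.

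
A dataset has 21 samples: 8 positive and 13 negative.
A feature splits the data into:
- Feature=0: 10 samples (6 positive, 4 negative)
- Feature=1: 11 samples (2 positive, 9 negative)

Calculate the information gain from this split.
0.1380 bits

Information Gain = H(Y) - H(Y|Feature)

Before split:
P(positive) = 8/21 = 0.3810
H(Y) = 0.9587 bits

After split:
Feature=0: H = 0.9710 bits (weight = 10/21)
Feature=1: H = 0.6840 bits (weight = 11/21)
H(Y|Feature) = (10/21)×0.9710 + (11/21)×0.6840 = 0.8207 bits

Information Gain = 0.9587 - 0.8207 = 0.1380 bits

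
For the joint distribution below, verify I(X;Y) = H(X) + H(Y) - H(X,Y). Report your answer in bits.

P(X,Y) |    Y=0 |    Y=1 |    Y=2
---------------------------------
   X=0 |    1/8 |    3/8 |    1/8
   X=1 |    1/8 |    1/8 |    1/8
I(X;Y) = 0.0488 bits

Mutual information has multiple equivalent forms:
- I(X;Y) = H(X) - H(X|Y)
- I(X;Y) = H(Y) - H(Y|X)
- I(X;Y) = H(X) + H(Y) - H(X,Y)

Computing all quantities:
H(X) = 0.9544, H(Y) = 1.5000, H(X,Y) = 2.4056
H(X|Y) = 0.9056, H(Y|X) = 1.4512

Verification:
H(X) - H(X|Y) = 0.9544 - 0.9056 = 0.0488
H(Y) - H(Y|X) = 1.5000 - 1.4512 = 0.0488
H(X) + H(Y) - H(X,Y) = 0.9544 + 1.5000 - 2.4056 = 0.0488

All forms give I(X;Y) = 0.0488 bits. ✓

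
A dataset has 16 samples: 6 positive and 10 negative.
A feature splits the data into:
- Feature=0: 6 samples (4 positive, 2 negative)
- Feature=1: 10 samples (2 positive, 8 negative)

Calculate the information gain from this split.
0.1589 bits

Information Gain = H(Y) - H(Y|Feature)

Before split:
P(positive) = 6/16 = 0.3750
H(Y) = 0.9544 bits

After split:
Feature=0: H = 0.9183 bits (weight = 6/16)
Feature=1: H = 0.7219 bits (weight = 10/16)
H(Y|Feature) = (6/16)×0.9183 + (10/16)×0.7219 = 0.7956 bits

Information Gain = 0.9544 - 0.7956 = 0.1589 bits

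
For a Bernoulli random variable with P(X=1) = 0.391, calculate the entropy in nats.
0.6692 nats

The binary entropy function is:
H(p) = -p log(p) - (1-p) log(1-p)

H(0.391) = -0.391 × log_e(0.391) - 0.609 × log_e(0.609)
H(0.391) = 0.6692 nats

Note: Binary entropy is maximized at p=0.5 (H=1 bit) and minimized at p=0 or p=1 (H=0).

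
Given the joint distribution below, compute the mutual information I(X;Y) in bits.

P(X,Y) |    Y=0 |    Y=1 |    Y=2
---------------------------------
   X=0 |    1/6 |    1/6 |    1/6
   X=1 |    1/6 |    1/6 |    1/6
0.0000 bits

Mutual information: I(X;Y) = H(X) + H(Y) - H(X,Y)

Marginals:
P(X) = (1/2, 1/2), H(X) = 1.0000 bits
P(Y) = (1/3, 1/3, 1/3), H(Y) = 1.5850 bits

Joint entropy: H(X,Y) = 2.5850 bits

I(X;Y) = 1.0000 + 1.5850 - 2.5850 = 0.0000 bits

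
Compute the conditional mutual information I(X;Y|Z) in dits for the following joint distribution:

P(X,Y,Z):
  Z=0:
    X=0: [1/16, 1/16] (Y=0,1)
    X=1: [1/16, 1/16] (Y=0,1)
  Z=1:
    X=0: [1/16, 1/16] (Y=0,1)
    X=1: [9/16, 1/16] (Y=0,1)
0.0209 dits

Conditional mutual information: I(X;Y|Z) = H(X|Z) + H(Y|Z) - H(X,Y|Z)

H(Z) = 0.2442
H(X,Z) = 0.4662 → H(X|Z) = 0.2220
H(Y,Z) = 0.4662 → H(Y|Z) = 0.2220
H(X,Y,Z) = 0.6674 → H(X,Y|Z) = 0.4231

I(X;Y|Z) = 0.2220 + 0.2220 - 0.4231 = 0.0209 dits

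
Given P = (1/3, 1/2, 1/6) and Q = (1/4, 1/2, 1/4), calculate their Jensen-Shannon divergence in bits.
0.0104 bits

Jensen-Shannon divergence is:
JSD(P||Q) = 0.5 × D_KL(P||M) + 0.5 × D_KL(Q||M)
where M = 0.5 × (P + Q) is the mixture distribution.

M = 0.5 × (1/3, 1/2, 1/6) + 0.5 × (1/4, 1/2, 1/4) = (7/24, 1/2, 5/24)

D_KL(P||M) = 0.0106 bits
D_KL(Q||M) = 0.0102 bits

JSD(P||Q) = 0.5 × 0.0106 + 0.5 × 0.0102 = 0.0104 bits

Unlike KL divergence, JSD is symmetric and bounded: 0 ≤ JSD ≤ log(2).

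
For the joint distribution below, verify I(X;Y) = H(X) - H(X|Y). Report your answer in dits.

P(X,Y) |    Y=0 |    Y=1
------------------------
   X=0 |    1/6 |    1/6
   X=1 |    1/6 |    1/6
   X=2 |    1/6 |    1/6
I(X;Y) = 0.0000 dits

Mutual information has multiple equivalent forms:
- I(X;Y) = H(X) - H(X|Y)
- I(X;Y) = H(Y) - H(Y|X)
- I(X;Y) = H(X) + H(Y) - H(X,Y)

Computing all quantities:
H(X) = 0.4771, H(Y) = 0.3010, H(X,Y) = 0.7782
H(X|Y) = 0.4771, H(Y|X) = 0.3010

Verification:
H(X) - H(X|Y) = 0.4771 - 0.4771 = 0.0000
H(Y) - H(Y|X) = 0.3010 - 0.3010 = 0.0000
H(X) + H(Y) - H(X,Y) = 0.4771 + 0.3010 - 0.7782 = 0.0000

All forms give I(X;Y) = 0.0000 dits. ✓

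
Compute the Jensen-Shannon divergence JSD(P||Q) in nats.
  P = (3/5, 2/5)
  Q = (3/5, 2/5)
0.0000 nats

Jensen-Shannon divergence is:
JSD(P||Q) = 0.5 × D_KL(P||M) + 0.5 × D_KL(Q||M)
where M = 0.5 × (P + Q) is the mixture distribution.

M = 0.5 × (3/5, 2/5) + 0.5 × (3/5, 2/5) = (3/5, 2/5)

D_KL(P||M) = 0.0000 nats
D_KL(Q||M) = 0.0000 nats

JSD(P||Q) = 0.5 × 0.0000 + 0.5 × 0.0000 = 0.0000 nats

Unlike KL divergence, JSD is symmetric and bounded: 0 ≤ JSD ≤ log(2).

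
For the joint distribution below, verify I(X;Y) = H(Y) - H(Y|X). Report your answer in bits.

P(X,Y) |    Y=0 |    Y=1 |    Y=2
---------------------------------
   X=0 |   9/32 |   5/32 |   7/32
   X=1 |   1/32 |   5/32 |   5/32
I(X;Y) = 0.1019 bits

Mutual information has multiple equivalent forms:
- I(X;Y) = H(X) - H(X|Y)
- I(X;Y) = H(Y) - H(Y|X)
- I(X;Y) = H(X) + H(Y) - H(X,Y)

Computing all quantities:
H(X) = 0.9284, H(Y) = 1.5794, H(X,Y) = 2.4059
H(X|Y) = 0.8265, H(Y|X) = 1.4776

Verification:
H(X) - H(X|Y) = 0.9284 - 0.8265 = 0.1019
H(Y) - H(Y|X) = 1.5794 - 1.4776 = 0.1019
H(X) + H(Y) - H(X,Y) = 0.9284 + 1.5794 - 2.4059 = 0.1019

All forms give I(X;Y) = 0.1019 bits. ✓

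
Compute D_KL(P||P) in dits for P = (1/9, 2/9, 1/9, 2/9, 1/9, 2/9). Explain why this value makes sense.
0.0000 dits

KL divergence satisfies the Gibbs inequality: D_KL(P||Q) ≥ 0 for all distributions P, Q.

D_KL(P||Q) = Σ p(x) log(p(x)/q(x))
Each term is p(x) × log_10(p(x)/p(x)) = p(x) × log_10(1) = 0, so the sum is 0.
D_KL(P||Q) = 0.0000 dits

When P = Q, the KL divergence is exactly 0, as there is no 'divergence' between identical distributions.

This non-negativity is a fundamental property: relative entropy cannot be negative because it measures how different Q is from P.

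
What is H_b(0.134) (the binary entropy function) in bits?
0.5683 bits

The binary entropy function is:
H(p) = -p log(p) - (1-p) log(1-p)

H(0.134) = -0.134 × log_2(0.134) - 0.866 × log_2(0.866)
H(0.134) = 0.5683 bits

Note: Binary entropy is maximized at p=0.5 (H=1 bit) and minimized at p=0 or p=1 (H=0).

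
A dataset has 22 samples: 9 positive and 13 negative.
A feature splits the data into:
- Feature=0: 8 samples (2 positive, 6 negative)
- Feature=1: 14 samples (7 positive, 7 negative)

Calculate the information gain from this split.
0.0446 bits

Information Gain = H(Y) - H(Y|Feature)

Before split:
P(positive) = 9/22 = 0.4091
H(Y) = 0.9760 bits

After split:
Feature=0: H = 0.8113 bits (weight = 8/22)
Feature=1: H = 1.0000 bits (weight = 14/22)
H(Y|Feature) = (8/22)×0.8113 + (14/22)×1.0000 = 0.9314 bits

Information Gain = 0.9760 - 0.9314 = 0.0446 bits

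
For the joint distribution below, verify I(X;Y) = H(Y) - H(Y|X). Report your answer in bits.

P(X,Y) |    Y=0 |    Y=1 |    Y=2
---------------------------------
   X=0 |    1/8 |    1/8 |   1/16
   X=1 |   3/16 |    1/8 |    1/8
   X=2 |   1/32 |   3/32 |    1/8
I(X;Y) = 0.0755 bits

Mutual information has multiple equivalent forms:
- I(X;Y) = H(X) - H(X|Y)
- I(X;Y) = H(Y) - H(Y|X)
- I(X;Y) = H(X) + H(Y) - H(X,Y)

Computing all quantities:
H(X) = 1.5462, H(Y) = 1.5835, H(X,Y) = 3.0542
H(X|Y) = 1.4707, H(Y|X) = 1.5080

Verification:
H(X) - H(X|Y) = 1.5462 - 1.4707 = 0.0755
H(Y) - H(Y|X) = 1.5835 - 1.5080 = 0.0755
H(X) + H(Y) - H(X,Y) = 1.5462 + 1.5835 - 3.0542 = 0.0755

All forms give I(X;Y) = 0.0755 bits. ✓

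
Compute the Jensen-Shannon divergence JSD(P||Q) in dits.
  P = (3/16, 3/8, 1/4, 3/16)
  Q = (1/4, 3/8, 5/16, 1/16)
0.0088 dits

Jensen-Shannon divergence is:
JSD(P||Q) = 0.5 × D_KL(P||M) + 0.5 × D_KL(Q||M)
where M = 0.5 × (P + Q) is the mixture distribution.

M = 0.5 × (3/16, 3/8, 1/4, 3/16) + 0.5 × (1/4, 3/8, 5/16, 1/16) = (7/32, 3/8, 9/32, 1/8)

D_KL(P||M) = 0.0077 dits
D_KL(Q||M) = 0.0100 dits

JSD(P||Q) = 0.5 × 0.0077 + 0.5 × 0.0100 = 0.0088 dits

Unlike KL divergence, JSD is symmetric and bounded: 0 ≤ JSD ≤ log(2).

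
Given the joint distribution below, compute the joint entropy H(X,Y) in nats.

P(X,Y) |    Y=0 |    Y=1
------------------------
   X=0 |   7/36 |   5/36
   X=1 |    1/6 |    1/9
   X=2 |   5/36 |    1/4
1.7561 nats

Joint entropy is H(X,Y) = -Σ_{x,y} p(x,y) log p(x,y).

Summing over all non-zero entries:
H(X,Y) = -[7/36·log_e(7/36) + 5/36·log_e(5/36) + 1/6·log_e(1/6) + 1/9·log_e(1/9) + 5/36·log_e(5/36) + 1/4·log_e(1/4)]
H(X,Y) = 1.7561 nats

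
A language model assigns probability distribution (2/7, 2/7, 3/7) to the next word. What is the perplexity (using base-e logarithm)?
2.9417

Perplexity is e^H (or exp(H) for natural log).

First, H = -Σ p log p = 1.0790 nats
Perplexity = e^1.0790 = 2.9417

Interpretation: The model's uncertainty is equivalent to choosing uniformly among 2.9 options.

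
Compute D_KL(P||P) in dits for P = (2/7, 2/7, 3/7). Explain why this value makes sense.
0.0000 dits

KL divergence satisfies the Gibbs inequality: D_KL(P||Q) ≥ 0 for all distributions P, Q.

D_KL(P||Q) = Σ p(x) log(p(x)/q(x))
Each term is p(x) × log_10(p(x)/p(x)) = p(x) × log_10(1) = 0, so the sum is 0.
D_KL(P||Q) = 0.0000 dits

When P = Q, the KL divergence is exactly 0, as there is no 'divergence' between identical distributions.

This non-negativity is a fundamental property: relative entropy cannot be negative because it measures how different Q is from P.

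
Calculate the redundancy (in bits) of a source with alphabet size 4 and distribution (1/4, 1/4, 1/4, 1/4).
0.0000 bits

Redundancy measures how far a source is from maximum entropy:
R = H_max - H(X)

Maximum entropy for 4 symbols: H_max = log_2(4) = 2.0000 bits
Actual entropy: H(X) = 2.0000 bits
Redundancy: R = 2.0000 - 2.0000 = 0.0000 bits

This redundancy represents potential for compression: the source could be compressed by 0.0000 bits per symbol.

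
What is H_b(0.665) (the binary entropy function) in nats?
0.6377 nats

The binary entropy function is:
H(p) = -p log(p) - (1-p) log(1-p)

H(0.665) = -0.665 × log_e(0.665) - 0.335 × log_e(0.335)
H(0.665) = 0.6377 nats

Note: Binary entropy is maximized at p=0.5 (H=1 bit) and minimized at p=0 or p=1 (H=0).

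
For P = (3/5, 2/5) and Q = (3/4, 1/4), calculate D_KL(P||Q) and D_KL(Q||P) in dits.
D_KL(P||Q) = 0.0235, D_KL(Q||P) = 0.0217

KL divergence is not symmetric: D_KL(P||Q) ≠ D_KL(Q||P) in general.

D_KL(P||Q) = 0.0235 dits
D_KL(Q||P) = 0.0217 dits

No, they are not equal!

This asymmetry is why KL divergence is not a true distance metric.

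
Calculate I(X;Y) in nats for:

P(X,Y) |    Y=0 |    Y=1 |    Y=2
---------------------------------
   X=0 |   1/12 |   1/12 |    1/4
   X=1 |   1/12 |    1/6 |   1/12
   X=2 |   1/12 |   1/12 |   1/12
0.0604 nats

Mutual information: I(X;Y) = H(X) + H(Y) - H(X,Y)

Marginals:
P(X) = (5/12, 1/3, 1/4), H(X) = 1.0776 nats
P(Y) = (1/4, 1/3, 5/12), H(Y) = 1.0776 nats

Joint entropy: H(X,Y) = 2.0947 nats

I(X;Y) = 1.0776 + 1.0776 - 2.0947 = 0.0604 nats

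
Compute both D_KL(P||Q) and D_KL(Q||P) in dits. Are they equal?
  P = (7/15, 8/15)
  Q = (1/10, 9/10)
D_KL(P||Q) = 0.1910, D_KL(Q||P) = 0.1376

KL divergence is not symmetric: D_KL(P||Q) ≠ D_KL(Q||P) in general.

D_KL(P||Q) = 0.1910 dits
D_KL(Q||P) = 0.1376 dits

No, they are not equal!

This asymmetry is why KL divergence is not a true distance metric.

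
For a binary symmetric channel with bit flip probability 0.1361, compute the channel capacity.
0.4261 bits

For a binary symmetric channel (BSC) with error probability p:
Capacity C = 1 - H(p) bits per symbol

where H(p) = -p log₂(p) - (1-p) log₂(1-p) is the binary entropy function.

H(0.1361) = 0.5739 bits
C = 1 - 0.5739 = 0.4261 bits per symbol

This means we can reliably transmit up to 0.4261 bits of information per channel use.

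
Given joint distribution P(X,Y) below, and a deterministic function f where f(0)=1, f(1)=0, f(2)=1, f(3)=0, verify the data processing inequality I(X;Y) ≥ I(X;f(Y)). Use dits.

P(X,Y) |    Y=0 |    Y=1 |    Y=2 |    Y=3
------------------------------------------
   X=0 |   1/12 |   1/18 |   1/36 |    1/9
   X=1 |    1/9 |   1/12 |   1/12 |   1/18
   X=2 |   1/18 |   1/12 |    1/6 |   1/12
I(X;Y) = 0.0300, I(X;f(Y)) = 0.0055, inequality holds: 0.0300 ≥ 0.0055

Data Processing Inequality: For any Markov chain X → Y → Z, we have I(X;Y) ≥ I(X;Z).

Here Z = f(Y) is a deterministic function of Y, forming X → Y → Z.

Original I(X;Y) = 0.0300 dits

After applying f:
P(X,Z) where Z=f(Y):
- P(X,Z=0) = P(X,Y=1) + P(X,Y=3)
- P(X,Z=1) = P(X,Y=0) + P(X,Y=2)

I(X;Z) = I(X;f(Y)) = 0.0055 dits

Verification: 0.0300 ≥ 0.0055 ✓

Information cannot be created by processing; the function f can only lose information about X.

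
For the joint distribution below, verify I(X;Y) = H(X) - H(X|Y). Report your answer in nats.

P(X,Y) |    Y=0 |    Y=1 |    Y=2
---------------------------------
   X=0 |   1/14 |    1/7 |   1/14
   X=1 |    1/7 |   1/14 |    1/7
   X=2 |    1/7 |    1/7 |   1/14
I(X;Y) = 0.0428 nats

Mutual information has multiple equivalent forms:
- I(X;Y) = H(X) - H(X|Y)
- I(X;Y) = H(Y) - H(Y|X)
- I(X;Y) = H(X) + H(Y) - H(X,Y)

Computing all quantities:
H(X) = 1.0934, H(Y) = 1.0934, H(X,Y) = 2.1440
H(X|Y) = 1.0506, H(Y|X) = 1.0506

Verification:
H(X) - H(X|Y) = 1.0934 - 1.0506 = 0.0428
H(Y) - H(Y|X) = 1.0934 - 1.0506 = 0.0428
H(X) + H(Y) - H(X,Y) = 1.0934 + 1.0934 - 2.1440 = 0.0428

All forms give I(X;Y) = 0.0428 nats. ✓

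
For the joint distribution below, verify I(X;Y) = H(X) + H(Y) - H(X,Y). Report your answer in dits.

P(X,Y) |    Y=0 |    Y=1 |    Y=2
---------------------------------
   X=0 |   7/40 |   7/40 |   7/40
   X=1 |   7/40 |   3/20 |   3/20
I(X;Y) = 0.0003 dits

Mutual information has multiple equivalent forms:
- I(X;Y) = H(X) - H(X|Y)
- I(X;Y) = H(Y) - H(Y|X)
- I(X;Y) = H(X) + H(Y) - H(X,Y)

Computing all quantities:
H(X) = 0.3005, H(Y) = 0.4769, H(X,Y) = 0.7770
H(X|Y) = 0.3002, H(Y|X) = 0.4766

Verification:
H(X) - H(X|Y) = 0.3005 - 0.3002 = 0.0003
H(Y) - H(Y|X) = 0.4769 - 0.4766 = 0.0003
H(X) + H(Y) - H(X,Y) = 0.3005 + 0.4769 - 0.7770 = 0.0003

All forms give I(X;Y) = 0.0003 dits. ✓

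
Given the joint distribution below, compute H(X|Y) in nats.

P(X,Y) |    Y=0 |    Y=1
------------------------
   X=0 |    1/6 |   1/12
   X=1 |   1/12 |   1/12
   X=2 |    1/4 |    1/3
0.9395 nats

Using the chain rule: H(X|Y) = H(X,Y) - H(Y)

First, compute H(X,Y) = 1.6326 nats

Marginal P(Y) = (1/2, 1/2)
H(Y) = 0.6931 nats

H(X|Y) = H(X,Y) - H(Y) = 1.6326 - 0.6931 = 0.9395 nats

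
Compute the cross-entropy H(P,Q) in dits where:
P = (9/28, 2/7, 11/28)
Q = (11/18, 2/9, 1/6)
0.5611 dits

Cross-entropy: H(P,Q) = -Σ p(x) log q(x)

Alternatively: H(P,Q) = H(P) + D_KL(P||Q)
H(P) = 0.4733 dits
D_KL(P||Q) = 0.0878 dits

H(P,Q) = 0.4733 + 0.0878 = 0.5611 dits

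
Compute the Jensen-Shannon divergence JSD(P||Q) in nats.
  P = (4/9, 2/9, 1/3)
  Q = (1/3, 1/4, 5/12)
0.0067 nats

Jensen-Shannon divergence is:
JSD(P||Q) = 0.5 × D_KL(P||M) + 0.5 × D_KL(Q||M)
where M = 0.5 × (P + Q) is the mixture distribution.

M = 0.5 × (4/9, 2/9, 1/3) + 0.5 × (1/3, 1/4, 5/12) = (7/18, 0.236111, 3/8)

D_KL(P||M) = 0.0066 nats
D_KL(Q||M) = 0.0068 nats

JSD(P||Q) = 0.5 × 0.0066 + 0.5 × 0.0068 = 0.0067 nats

Unlike KL divergence, JSD is symmetric and bounded: 0 ≤ JSD ≤ log(2).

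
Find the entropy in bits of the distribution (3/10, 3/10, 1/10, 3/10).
1.8955 bits

Shannon entropy is H(X) = -Σ p(x) log p(x).

For P = (3/10, 3/10, 1/10, 3/10):
H = -3/10 × log_2(3/10) -3/10 × log_2(3/10) -1/10 × log_2(1/10) -3/10 × log_2(3/10)
H = 1.8955 bits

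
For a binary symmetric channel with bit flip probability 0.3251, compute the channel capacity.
0.0902 bits

For a binary symmetric channel (BSC) with error probability p:
Capacity C = 1 - H(p) bits per symbol

where H(p) = -p log₂(p) - (1-p) log₂(1-p) is the binary entropy function.

H(0.3251) = 0.9098 bits
C = 1 - 0.9098 = 0.0902 bits per symbol

This means we can reliably transmit up to 0.0902 bits of information per channel use.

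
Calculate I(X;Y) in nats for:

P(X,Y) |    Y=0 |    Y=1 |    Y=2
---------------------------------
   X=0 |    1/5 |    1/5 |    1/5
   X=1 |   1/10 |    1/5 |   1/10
0.0138 nats

Mutual information: I(X;Y) = H(X) + H(Y) - H(X,Y)

Marginals:
P(X) = (3/5, 2/5), H(X) = 0.6730 nats
P(Y) = (3/10, 2/5, 3/10), H(Y) = 1.0889 nats

Joint entropy: H(X,Y) = 1.7481 nats

I(X;Y) = 0.6730 + 1.0889 - 1.7481 = 0.0138 nats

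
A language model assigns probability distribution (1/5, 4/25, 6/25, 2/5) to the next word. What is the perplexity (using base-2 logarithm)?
3.7589

Perplexity is 2^H (or exp(H) for natural log).

First, H = -Σ p log p = 1.9103 bits
Perplexity = 2^1.9103 = 3.7589

Interpretation: The model's uncertainty is equivalent to choosing uniformly among 3.8 options.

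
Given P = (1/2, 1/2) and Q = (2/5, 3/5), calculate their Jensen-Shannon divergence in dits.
0.0022 dits

Jensen-Shannon divergence is:
JSD(P||Q) = 0.5 × D_KL(P||M) + 0.5 × D_KL(Q||M)
where M = 0.5 × (P + Q) is the mixture distribution.

M = 0.5 × (1/2, 1/2) + 0.5 × (2/5, 3/5) = (9/20, 11/20)

D_KL(P||M) = 0.0022 dits
D_KL(Q||M) = 0.0022 dits

JSD(P||Q) = 0.5 × 0.0022 + 0.5 × 0.0022 = 0.0022 dits

Unlike KL divergence, JSD is symmetric and bounded: 0 ≤ JSD ≤ log(2).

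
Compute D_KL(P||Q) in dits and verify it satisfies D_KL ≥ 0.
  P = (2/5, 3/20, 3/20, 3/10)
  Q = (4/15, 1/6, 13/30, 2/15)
0.1001 dits

KL divergence satisfies the Gibbs inequality: D_KL(P||Q) ≥ 0 for all distributions P, Q.

D_KL(P||Q) = Σ p(x) log(p(x)/q(x))
Term by term:
  x=0: 2/5 × log_10[(2/5)/(4/15)] = 0.0704
  x=1: 3/20 × log_10[(3/20)/(1/6)] = -0.0069
  x=2: 3/20 × log_10[(3/20)/(13/30)] = -0.0691
  x=3: 3/10 × log_10[(3/10)/(2/15)] = 0.1057
D_KL(P||Q) = 0.1001 dits

D_KL(P||Q) = 0.1001 ≥ 0 ✓

This non-negativity is a fundamental property: relative entropy cannot be negative because it measures how different Q is from P.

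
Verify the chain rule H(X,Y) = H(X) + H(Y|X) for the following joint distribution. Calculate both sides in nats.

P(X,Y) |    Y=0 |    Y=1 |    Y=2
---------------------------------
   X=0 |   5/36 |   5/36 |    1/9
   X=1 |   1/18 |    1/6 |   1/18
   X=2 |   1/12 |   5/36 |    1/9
H(X,Y) = 2.1377, H(X) = 1.0893, H(Y|X) = 1.0484 (all in nats)

Chain rule: H(X,Y) = H(X) + H(Y|X)

Left side — joint entropy directly:
H(X,Y) = -Σ p(x,y) log p(x,y) = 2.1377 nats

Right side — compute H(Y|X) from the conditional distributions:
P(X) = (7/18, 5/18, 1/3), so H(X) = 1.0893 nats
H(Y|X) = Σ_x P(X=x) · H(Y|X=x):
  P(Y|X=0) = (5/14, 5/14, 2/7), H(Y|X=0) = 1.0934, weight P(X=0) = 7/18
  P(Y|X=1) = (1/5, 3/5, 1/5), H(Y|X=1) = 0.9503, weight P(X=1) = 5/18
  P(Y|X=2) = (1/4, 5/12, 1/3), H(Y|X=2) = 1.0776, weight P(X=2) = 1/3
H(Y|X) = 1.0484 nats

H(X) + H(Y|X) = 1.0893 + 1.0484 = 2.1377 nats

Both sides equal 2.1377 nats. ✓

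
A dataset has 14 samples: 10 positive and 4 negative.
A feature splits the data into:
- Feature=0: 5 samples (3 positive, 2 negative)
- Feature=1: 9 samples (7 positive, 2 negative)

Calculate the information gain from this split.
0.0251 bits

Information Gain = H(Y) - H(Y|Feature)

Before split:
P(positive) = 10/14 = 0.7143
H(Y) = 0.8631 bits

After split:
Feature=0: H = 0.9710 bits (weight = 5/14)
Feature=1: H = 0.7642 bits (weight = 9/14)
H(Y|Feature) = (5/14)×0.9710 + (9/14)×0.7642 = 0.8380 bits

Information Gain = 0.8631 - 0.8380 = 0.0251 bits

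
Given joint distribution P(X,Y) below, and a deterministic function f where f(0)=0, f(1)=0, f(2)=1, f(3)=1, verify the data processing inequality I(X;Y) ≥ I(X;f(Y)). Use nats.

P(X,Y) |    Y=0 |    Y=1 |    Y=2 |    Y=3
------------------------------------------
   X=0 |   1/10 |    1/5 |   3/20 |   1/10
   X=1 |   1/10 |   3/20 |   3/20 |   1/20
I(X;Y) = 0.0071, I(X;f(Y)) = 0.0001, inequality holds: 0.0071 ≥ 0.0001

Data Processing Inequality: For any Markov chain X → Y → Z, we have I(X;Y) ≥ I(X;Z).

Here Z = f(Y) is a deterministic function of Y, forming X → Y → Z.

Original I(X;Y) = 0.0071 nats

After applying f:
P(X,Z) where Z=f(Y):
- P(X,Z=0) = P(X,Y=0) + P(X,Y=1)
- P(X,Z=1) = P(X,Y=2) + P(X,Y=3)

I(X;Z) = I(X;f(Y)) = 0.0001 nats

Verification: 0.0071 ≥ 0.0001 ✓

Information cannot be created by processing; the function f can only lose information about X.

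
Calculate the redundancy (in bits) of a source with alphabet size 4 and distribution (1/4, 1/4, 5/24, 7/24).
0.0101 bits

Redundancy measures how far a source is from maximum entropy:
R = H_max - H(X)

Maximum entropy for 4 symbols: H_max = log_2(4) = 2.0000 bits
Actual entropy: H(X) = 1.9899 bits
Redundancy: R = 2.0000 - 1.9899 = 0.0101 bits

This redundancy represents potential for compression: the source could be compressed by 0.0101 bits per symbol.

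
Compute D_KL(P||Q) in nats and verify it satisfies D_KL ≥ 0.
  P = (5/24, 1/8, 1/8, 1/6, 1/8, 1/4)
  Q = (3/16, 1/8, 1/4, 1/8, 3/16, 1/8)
0.1059 nats

KL divergence satisfies the Gibbs inequality: D_KL(P||Q) ≥ 0 for all distributions P, Q.

D_KL(P||Q) = Σ p(x) log(p(x)/q(x))
Term by term:
  x=0: 5/24 × log_e[(5/24)/(3/16)] = 0.0220
  x=1: 1/8 × log_e[(1/8)/(1/8)] = 0.0000
  x=2: 1/8 × log_e[(1/8)/(1/4)] = -0.0866
  x=3: 1/6 × log_e[(1/6)/(1/8)] = 0.0479
  x=4: 1/8 × log_e[(1/8)/(3/16)] = -0.0507
  x=5: 1/4 × log_e[(1/4)/(1/8)] = 0.1733
D_KL(P||Q) = 0.1059 nats

D_KL(P||Q) = 0.1059 ≥ 0 ✓

This non-negativity is a fundamental property: relative entropy cannot be negative because it measures how different Q is from P.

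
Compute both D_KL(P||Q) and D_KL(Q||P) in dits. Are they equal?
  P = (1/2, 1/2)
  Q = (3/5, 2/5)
D_KL(P||Q) = 0.0089, D_KL(Q||P) = 0.0087

KL divergence is not symmetric: D_KL(P||Q) ≠ D_KL(Q||P) in general.

D_KL(P||Q) = 0.0089 dits
D_KL(Q||P) = 0.0087 dits

No, they are not equal!

This asymmetry is why KL divergence is not a true distance metric.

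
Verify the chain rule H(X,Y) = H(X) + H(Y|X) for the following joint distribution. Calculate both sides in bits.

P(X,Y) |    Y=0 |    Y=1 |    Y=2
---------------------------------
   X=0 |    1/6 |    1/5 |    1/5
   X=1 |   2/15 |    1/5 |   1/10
H(X,Y) = 2.5438, H(X) = 0.9871, H(Y|X) = 1.5566 (all in bits)

Chain rule: H(X,Y) = H(X) + H(Y|X)

Left side — joint entropy directly:
H(X,Y) = -Σ p(x,y) log p(x,y) = 2.5438 bits

Right side — compute H(Y|X) from the conditional distributions:
P(X) = (17/30, 13/30), so H(X) = 0.9871 bits
H(Y|X) = Σ_x P(X=x) · H(Y|X=x):
  P(Y|X=0) = (5/17, 6/17, 6/17), H(Y|X=0) = 1.5799, weight P(X=0) = 17/30
  P(Y|X=1) = (4/13, 6/13, 3/13), H(Y|X=1) = 1.5262, weight P(X=1) = 13/30
H(Y|X) = 1.5566 bits

H(X) + H(Y|X) = 0.9871 + 1.5566 = 2.5438 bits

Both sides equal 2.5438 bits. ✓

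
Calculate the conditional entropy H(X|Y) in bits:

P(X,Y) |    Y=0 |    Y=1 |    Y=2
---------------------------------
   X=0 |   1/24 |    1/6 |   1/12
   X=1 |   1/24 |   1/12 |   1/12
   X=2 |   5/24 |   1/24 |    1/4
1.3085 bits

Using the chain rule: H(X|Y) = H(X,Y) - H(Y)

First, compute H(X,Y) = 2.8717 bits

Marginal P(Y) = (7/24, 7/24, 5/12)
H(Y) = 1.5632 bits

H(X|Y) = H(X,Y) - H(Y) = 2.8717 - 1.5632 = 1.3085 bits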